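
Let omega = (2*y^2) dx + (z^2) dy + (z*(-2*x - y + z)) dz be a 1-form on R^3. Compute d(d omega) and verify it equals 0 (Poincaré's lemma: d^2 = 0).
d(d omega) = 0

Step 1: d omega = sum_{i<j} (∂f_j/∂x_i - ∂f_i/∂x_j) dx_i ∧ dx_j:
  coeff of dx ∧ dy: -4*y
  coeff of dx ∧ dz: -2*z
  coeff of dy ∧ dz: -3*z
Step 2: Apply d again to each 2-form coefficient. The only possible 3-form in R^3 is dx ∧ dy ∧ dz, with coefficient
  ∂(coeff of dy∧dz)/∂x - ∂(coeff of dx∧dz)/∂y + ∂(coeff of dx∧dy)/∂z
  = ∂/∂x (-3*z) - ∂/∂y (-2*z) + ∂/∂z (-4*y).
Each of these terms simplifies to sums of mixed partials that cancel in pairs. The result is 0 (by equality of mixed partials for smooth functions — Schwarz / Clairaut).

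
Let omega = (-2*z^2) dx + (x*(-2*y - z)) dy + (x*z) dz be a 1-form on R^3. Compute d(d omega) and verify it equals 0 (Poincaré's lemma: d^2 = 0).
d(d omega) = 0

Step 1: d omega = sum_{i<j} (∂f_j/∂x_i - ∂f_i/∂x_j) dx_i ∧ dx_j:
  coeff of dx ∧ dy: -2*y - z
  coeff of dx ∧ dz: 5*z
  coeff of dy ∧ dz: x
Step 2: Apply d again to each 2-form coefficient. The only possible 3-form in R^3 is dx ∧ dy ∧ dz, with coefficient
  ∂(coeff of dy∧dz)/∂x - ∂(coeff of dx∧dz)/∂y + ∂(coeff of dx∧dy)/∂z
  = ∂/∂x (x) - ∂/∂y (5*z) + ∂/∂z (-2*y - z).
Each of these terms simplifies to sums of mixed partials that cancel in pairs. The result is 0 (by equality of mixed partials for smooth functions — Schwarz / Clairaut).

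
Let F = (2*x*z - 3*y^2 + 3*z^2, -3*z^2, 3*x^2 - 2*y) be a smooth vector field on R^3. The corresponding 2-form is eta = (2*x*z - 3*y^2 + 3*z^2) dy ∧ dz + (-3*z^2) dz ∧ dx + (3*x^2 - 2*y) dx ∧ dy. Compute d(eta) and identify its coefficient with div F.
d(eta) = (2*z) dx ∧ dy ∧ dz; div F = 2*z

For a 2-form in R^3 of the form above, applying d gives a 3-form with coefficient ∂P/∂x + ∂Q/∂y + ∂R/∂z:
  ∂P/∂x = 2*z
  ∂Q/∂y = 0
  ∂R/∂z = 0
Sum = 2*z, which is exactly div F.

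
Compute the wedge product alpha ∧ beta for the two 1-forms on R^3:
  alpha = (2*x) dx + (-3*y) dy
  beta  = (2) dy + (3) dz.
alpha ∧ beta = (4*x) dx ∧ dy + (6*x) dx ∧ dz + (-9*y) dy ∧ dz

Distribute the wedge, using dx_i ∧ dx_j = -dx_j ∧ dx_i and dx_i ∧ dx_i = 0. For each pair (i, j) with i < j, the coefficient of dx_i ∧ dx_j in alpha ∧ beta is (alpha_i * beta_j - alpha_j * beta_i). Collecting: alpha ∧ beta = (4*x) dx ∧ dy + (6*x) dx ∧ dz + (-9*y) dy ∧ dz.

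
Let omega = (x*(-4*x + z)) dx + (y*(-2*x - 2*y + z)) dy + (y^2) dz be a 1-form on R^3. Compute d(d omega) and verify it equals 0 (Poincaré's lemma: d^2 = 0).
d(d omega) = 0

Step 1: d omega = sum_{i<j} (∂f_j/∂x_i - ∂f_i/∂x_j) dx_i ∧ dx_j:
  coeff of dx ∧ dy: -2*y
  coeff of dx ∧ dz: -x
  coeff of dy ∧ dz: y
Step 2: Apply d again to each 2-form coefficient. The only possible 3-form in R^3 is dx ∧ dy ∧ dz, with coefficient
  ∂(coeff of dy∧dz)/∂x - ∂(coeff of dx∧dz)/∂y + ∂(coeff of dx∧dy)/∂z
  = ∂/∂x (y) - ∂/∂y (-x) + ∂/∂z (-2*y).
Each of these terms simplifies to sums of mixed partials that cancel in pairs. The result is 0 (by equality of mixed partials for smooth functions — Schwarz / Clairaut).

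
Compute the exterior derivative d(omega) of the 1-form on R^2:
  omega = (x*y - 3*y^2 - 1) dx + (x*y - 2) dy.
d(omega) = (-x + 7*y) dx ∧ dy

For a 1-form omega = sum_i f_i dx_i, the exterior derivative is
  d(omega) = sum_{i < j} (∂f_j/∂x_i - ∂f_i/∂x_j) dx_i ∧ dx_j.
  coefficient of dx ∧ dy: ∂f_2/∂x - ∂f_1/∂y = ∂(x*y - 2)/∂x - ∂(x*y - 3*y^2 - 1)/∂y = -x + 7*y
Assembling: d(omega) = (-x + 7*y) dx ∧ dy.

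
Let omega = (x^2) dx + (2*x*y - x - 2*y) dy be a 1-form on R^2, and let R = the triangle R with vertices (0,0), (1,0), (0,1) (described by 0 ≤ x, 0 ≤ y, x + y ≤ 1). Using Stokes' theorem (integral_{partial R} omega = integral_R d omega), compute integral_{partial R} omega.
integral_(partial R) omega = -1/6

Stokes: integral_partial_R omega = integral_R d omega with d omega = (∂Q/∂x - ∂P/∂y) dx ∧ dy.
  ∂Q/∂x = 2*y - 1
  ∂P/∂y = 0
  integrand = ∂Q/∂x - ∂P/∂y = 2*y - 1.
Integrating over R: integral_0^1 integral_0^{1-x} (2*y - 1) dy dx = -1/6.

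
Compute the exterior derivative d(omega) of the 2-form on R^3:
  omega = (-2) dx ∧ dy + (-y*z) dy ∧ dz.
d(omega) = 0

For a 2-form omega = sum_{i<j} g_{ij} dx_i ∧ dx_j, the exterior derivative is
  d(omega) = sum_{i<j} d(g_{ij}) ∧ dx_i ∧ dx_j = sum_{i<j, k} (∂g_{ij}/∂x_k) dx_k ∧ dx_i ∧ dx_j.
Expand each term, using dx_k ∧ dx_i ∧ dx_j = sgn(permutation) dx_{(a)} ∧ dx_{(b)} ∧ dx_{(c)} with (a < b < c) sorted:

Collecting like 3-forms: d(omega) = 0.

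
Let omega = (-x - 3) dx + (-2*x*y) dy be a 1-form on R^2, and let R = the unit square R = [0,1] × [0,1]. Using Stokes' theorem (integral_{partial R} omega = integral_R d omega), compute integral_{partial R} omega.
integral_(partial R) omega = -1

Stokes: integral_partial_R omega = integral_R d omega with d omega = (∂Q/∂x - ∂P/∂y) dx ∧ dy.
  ∂Q/∂x = -2*y
  ∂P/∂y = 0
  integrand = ∂Q/∂x - ∂P/∂y = -2*y.
Integrating over R: integral_0^1 integral_0^1 (-2*y) dx dy = -1.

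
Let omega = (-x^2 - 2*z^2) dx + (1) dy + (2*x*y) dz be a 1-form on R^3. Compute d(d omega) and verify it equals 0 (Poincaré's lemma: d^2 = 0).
d(d omega) = 0

Step 1: d omega = sum_{i<j} (∂f_j/∂x_i - ∂f_i/∂x_j) dx_i ∧ dx_j:
  coeff of dx ∧ dy: 0
  coeff of dx ∧ dz: 2*y + 4*z
  coeff of dy ∧ dz: 2*x
Step 2: Apply d again to each 2-form coefficient. The only possible 3-form in R^3 is dx ∧ dy ∧ dz, with coefficient
  ∂(coeff of dy∧dz)/∂x - ∂(coeff of dx∧dz)/∂y + ∂(coeff of dx∧dy)/∂z
  = ∂/∂x (2*x) - ∂/∂y (2*y + 4*z) + ∂/∂z (0).
Each of these terms simplifies to sums of mixed partials that cancel in pairs. The result is 0 (by equality of mixed partials for smooth functions — Schwarz / Clairaut).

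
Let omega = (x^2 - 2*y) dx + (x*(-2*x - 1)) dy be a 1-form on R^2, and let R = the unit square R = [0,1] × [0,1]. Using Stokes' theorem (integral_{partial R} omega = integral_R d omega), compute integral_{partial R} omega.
integral_(partial R) omega = -1

Stokes: integral_partial_R omega = integral_R d omega with d omega = (∂Q/∂x - ∂P/∂y) dx ∧ dy.
  ∂Q/∂x = -4*x - 1
  ∂P/∂y = -2
  integrand = ∂Q/∂x - ∂P/∂y = 1 - 4*x.
Integrating over R: integral_0^1 integral_0^1 (1 - 4*x) dx dy = -1.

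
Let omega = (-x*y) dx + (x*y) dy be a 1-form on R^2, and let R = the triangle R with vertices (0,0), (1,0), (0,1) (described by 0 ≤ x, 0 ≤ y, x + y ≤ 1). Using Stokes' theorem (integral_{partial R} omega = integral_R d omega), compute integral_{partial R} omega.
integral_(partial R) omega = 1/3

Stokes: integral_partial_R omega = integral_R d omega with d omega = (∂Q/∂x - ∂P/∂y) dx ∧ dy.
  ∂Q/∂x = y
  ∂P/∂y = -x
  integrand = ∂Q/∂x - ∂P/∂y = x + y.
Integrating over R: integral_0^1 integral_0^{1-x} (x + y) dy dx = 1/3.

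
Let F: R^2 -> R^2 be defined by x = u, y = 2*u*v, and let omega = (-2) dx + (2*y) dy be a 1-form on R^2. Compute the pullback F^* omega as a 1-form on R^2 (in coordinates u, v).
F^* omega = (8*u*v^2 - 2) du + (8*u^2*v) dv

Using F^*(f dg) = (f ∘ F) d(g ∘ F), substitute each coordinate x_i by F_i(u, v) in f_i, and replace dx_i by d F_i = (∂F_i/∂u) du + (∂F_i/∂v) dv.
  For the x component: f_1(F) = -2; d F_1 = (1) du + (0) dv
  For the y component: f_2(F) = 4*u*v; d F_2 = (2*v) du + (2*u) dv
Combining and collecting du, dv coefficients:
  coeff of du: 8*u*v^2 - 2
  coeff of dv: 8*u^2*v
F^* omega = (8*u*v^2 - 2) du + (8*u^2*v) dv.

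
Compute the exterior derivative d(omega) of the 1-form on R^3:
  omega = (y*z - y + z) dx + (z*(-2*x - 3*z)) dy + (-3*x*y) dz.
d(omega) = (1 - 3*z) dx ∧ dy + (-4*y - 1) dx ∧ dz + (-x + 6*z) dy ∧ dz

For a 1-form omega = sum_i f_i dx_i, the exterior derivative is
  d(omega) = sum_{i < j} (∂f_j/∂x_i - ∂f_i/∂x_j) dx_i ∧ dx_j.
  coefficient of dx ∧ dy: ∂f_2/∂x - ∂f_1/∂y = ∂(z*(-2*x - 3*z))/∂x - ∂(y*z - y + z)/∂y = 1 - 3*z
  coefficient of dx ∧ dz: ∂f_3/∂x - ∂f_1/∂z = ∂(-3*x*y)/∂x - ∂(y*z - y + z)/∂z = -4*y - 1
  coefficient of dy ∧ dz: ∂f_3/∂y - ∂f_2/∂z = ∂(-3*x*y)/∂y - ∂(z*(-2*x - 3*z))/∂z = -x + 6*z
Assembling: d(omega) = (1 - 3*z) dx ∧ dy + (-4*y - 1) dx ∧ dz + (-x + 6*z) dy ∧ dz.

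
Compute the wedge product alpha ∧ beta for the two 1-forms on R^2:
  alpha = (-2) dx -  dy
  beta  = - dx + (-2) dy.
alpha ∧ beta = (3) dx ∧ dy

Distribute the wedge, using dx_i ∧ dx_j = -dx_j ∧ dx_i and dx_i ∧ dx_i = 0. For each pair (i, j) with i < j, the coefficient of dx_i ∧ dx_j in alpha ∧ beta is (alpha_i * beta_j - alpha_j * beta_i). Collecting: alpha ∧ beta = (3) dx ∧ dy.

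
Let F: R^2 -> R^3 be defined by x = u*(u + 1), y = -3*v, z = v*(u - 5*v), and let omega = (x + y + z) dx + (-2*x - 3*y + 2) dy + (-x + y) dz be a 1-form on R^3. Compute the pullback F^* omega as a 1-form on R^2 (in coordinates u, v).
F^* omega = (2*u^3 + u^2*v + 3*u^2 - 10*u*v^2 - 6*u*v + u - 8*v^2 - 3*v) du + (-u^3 + 10*u^2*v + 5*u^2 + 7*u*v + 6*u + 30*v^2 - 27*v - 6) dv

Using F^*(f dg) = (f ∘ F) d(g ∘ F), substitute each coordinate x_i by F_i(u, v) in f_i, and replace dx_i by d F_i = (∂F_i/∂u) du + (∂F_i/∂v) dv.
  For the x component: f_1(F) = u^2 + u*v + u - 5*v^2 - 3*v; d F_1 = (2*u + 1) du + (0) dv
  For the y component: f_2(F) = -2*u^2 - 2*u + 9*v + 2; d F_2 = (0) du + (-3) dv
  For the z component: f_3(F) = -u^2 - u - 3*v; d F_3 = (v) du + (u - 10*v) dv
Combining and collecting du, dv coefficients:
  coeff of du: 2*u^3 + u^2*v + 3*u^2 - 10*u*v^2 - 6*u*v + u - 8*v^2 - 3*v
  coeff of dv: -u^3 + 10*u^2*v + 5*u^2 + 7*u*v + 6*u + 30*v^2 - 27*v - 6
F^* omega = (2*u^3 + u^2*v + 3*u^2 - 10*u*v^2 - 6*u*v + u - 8*v^2 - 3*v) du + (-u^3 + 10*u^2*v + 5*u^2 + 7*u*v + 6*u + 30*v^2 - 27*v - 6) dv.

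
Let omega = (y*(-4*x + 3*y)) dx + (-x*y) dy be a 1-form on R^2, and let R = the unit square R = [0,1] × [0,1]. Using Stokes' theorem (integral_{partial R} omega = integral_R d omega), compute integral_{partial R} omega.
integral_(partial R) omega = -3/2

Stokes: integral_partial_R omega = integral_R d omega with d omega = (∂Q/∂x - ∂P/∂y) dx ∧ dy.
  ∂Q/∂x = -y
  ∂P/∂y = -4*x + 6*y
  integrand = ∂Q/∂x - ∂P/∂y = 4*x - 7*y.
Integrating over R: integral_0^1 integral_0^1 (4*x - 7*y) dx dy = -3/2.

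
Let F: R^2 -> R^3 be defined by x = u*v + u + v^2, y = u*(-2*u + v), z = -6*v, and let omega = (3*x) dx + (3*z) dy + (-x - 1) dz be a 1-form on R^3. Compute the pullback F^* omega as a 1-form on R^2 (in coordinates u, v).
F^* omega = (3*u*v^2 + 78*u*v + 3*u + 3*v^3 - 15*v^2) du + (3*u^2*v + 3*u^2 + 9*u*v^2 - 6*u*v + 6*u + 6*v^3 + 6*v^2 + 6) dv

Using F^*(f dg) = (f ∘ F) d(g ∘ F), substitute each coordinate x_i by F_i(u, v) in f_i, and replace dx_i by d F_i = (∂F_i/∂u) du + (∂F_i/∂v) dv.
  For the x component: f_1(F) = 3*u*v + 3*u + 3*v^2; d F_1 = (v + 1) du + (u + 2*v) dv
  For the y component: f_2(F) = -18*v; d F_2 = (-4*u + v) du + (u) dv
  For the z component: f_3(F) = -u*v - u - v^2 - 1; d F_3 = (0) du + (-6) dv
Combining and collecting du, dv coefficients:
  coeff of du: 3*u*v^2 + 78*u*v + 3*u + 3*v^3 - 15*v^2
  coeff of dv: 3*u^2*v + 3*u^2 + 9*u*v^2 - 6*u*v + 6*u + 6*v^3 + 6*v^2 + 6
F^* omega = (3*u*v^2 + 78*u*v + 3*u + 3*v^3 - 15*v^2) du + (3*u^2*v + 3*u^2 + 9*u*v^2 - 6*u*v + 6*u + 6*v^3 + 6*v^2 + 6) dv.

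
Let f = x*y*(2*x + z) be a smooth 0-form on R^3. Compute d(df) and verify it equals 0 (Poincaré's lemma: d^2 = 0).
d(df) = 0

Step 1: df = sum_i (∂f/∂x_i) dx_i = (y*(4*x + z)) dx + (x*(2*x + z)) dy + (x*y) dz.
Step 2: Apply d again. Using the 1-form formula, the coefficient of dx ∧ dy in d(df) is ∂^2 f/∂x ∂y - ∂^2 f/∂y ∂x = (4*x + z) - (4*x + z) = 0 (equality of mixed partials for smooth f).
Similarly for dx ∧ dz and dy ∧ dz — all coefficients vanish. So d(df) = 0.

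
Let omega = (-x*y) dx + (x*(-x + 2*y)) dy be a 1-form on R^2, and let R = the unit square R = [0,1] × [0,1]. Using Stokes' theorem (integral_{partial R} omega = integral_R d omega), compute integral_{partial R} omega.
integral_(partial R) omega = 1/2

Stokes: integral_partial_R omega = integral_R d omega with d omega = (∂Q/∂x - ∂P/∂y) dx ∧ dy.
  ∂Q/∂x = -2*x + 2*y
  ∂P/∂y = -x
  integrand = ∂Q/∂x - ∂P/∂y = -x + 2*y.
Integrating over R: integral_0^1 integral_0^1 (-x + 2*y) dx dy = 1/2.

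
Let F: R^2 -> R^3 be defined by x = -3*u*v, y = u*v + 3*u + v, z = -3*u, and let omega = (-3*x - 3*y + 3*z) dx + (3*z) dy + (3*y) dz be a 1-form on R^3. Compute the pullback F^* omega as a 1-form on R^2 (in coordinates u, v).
F^* omega = (-18*u*v^2 + 36*u*v - 54*u + 9*v^2 - 9*v) du + (9*u*(-2*u*v + 5*u + v - 1)) dv

Using F^*(f dg) = (f ∘ F) d(g ∘ F), substitute each coordinate x_i by F_i(u, v) in f_i, and replace dx_i by d F_i = (∂F_i/∂u) du + (∂F_i/∂v) dv.
  For the x component: f_1(F) = 6*u*v - 18*u - 3*v; d F_1 = (-3*v) du + (-3*u) dv
  For the y component: f_2(F) = -9*u; d F_2 = (v + 3) du + (u + 1) dv
  For the z component: f_3(F) = 3*u*v + 9*u + 3*v; d F_3 = (-3) du + (0) dv
Combining and collecting du, dv coefficients:
  coeff of du: -18*u*v^2 + 36*u*v - 54*u + 9*v^2 - 9*v
  coeff of dv: 9*u*(-2*u*v + 5*u + v - 1)
F^* omega = (-18*u*v^2 + 36*u*v - 54*u + 9*v^2 - 9*v) du + (9*u*(-2*u*v + 5*u + v - 1)) dv.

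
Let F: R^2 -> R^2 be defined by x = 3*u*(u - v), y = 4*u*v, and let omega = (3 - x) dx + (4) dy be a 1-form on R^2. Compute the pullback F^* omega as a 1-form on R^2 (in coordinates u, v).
F^* omega = (-18*u^3 + 27*u^2*v - 9*u*v^2 + 18*u + 7*v) du + (u*(9*u^2 - 9*u*v + 7)) dv

Using F^*(f dg) = (f ∘ F) d(g ∘ F), substitute each coordinate x_i by F_i(u, v) in f_i, and replace dx_i by d F_i = (∂F_i/∂u) du + (∂F_i/∂v) dv.
  For the x component: f_1(F) = -3*u^2 + 3*u*v + 3; d F_1 = (6*u - 3*v) du + (-3*u) dv
  For the y component: f_2(F) = 4; d F_2 = (4*v) du + (4*u) dv
Combining and collecting du, dv coefficients:
  coeff of du: -18*u^3 + 27*u^2*v - 9*u*v^2 + 18*u + 7*v
  coeff of dv: u*(9*u^2 - 9*u*v + 7)
F^* omega = (-18*u^3 + 27*u^2*v - 9*u*v^2 + 18*u + 7*v) du + (u*(9*u^2 - 9*u*v + 7)) dv.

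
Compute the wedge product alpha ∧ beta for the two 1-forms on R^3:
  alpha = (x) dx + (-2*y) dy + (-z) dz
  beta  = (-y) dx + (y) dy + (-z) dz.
alpha ∧ beta = (y*(x - 2*y)) dx ∧ dy + (-z*(x + y)) dx ∧ dz + (3*y*z) dy ∧ dz

Distribute the wedge, using dx_i ∧ dx_j = -dx_j ∧ dx_i and dx_i ∧ dx_i = 0. For each pair (i, j) with i < j, the coefficient of dx_i ∧ dx_j in alpha ∧ beta is (alpha_i * beta_j - alpha_j * beta_i). Collecting: alpha ∧ beta = (y*(x - 2*y)) dx ∧ dy + (-z*(x + y)) dx ∧ dz + (3*y*z) dy ∧ dz.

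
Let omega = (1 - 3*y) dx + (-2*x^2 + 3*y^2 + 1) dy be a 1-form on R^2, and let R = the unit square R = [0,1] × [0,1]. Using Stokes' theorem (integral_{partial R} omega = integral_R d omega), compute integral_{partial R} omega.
integral_(partial R) omega = 1

Stokes: integral_partial_R omega = integral_R d omega with d omega = (∂Q/∂x - ∂P/∂y) dx ∧ dy.
  ∂Q/∂x = -4*x
  ∂P/∂y = -3
  integrand = ∂Q/∂x - ∂P/∂y = 3 - 4*x.
Integrating over R: integral_0^1 integral_0^1 (3 - 4*x) dx dy = 1.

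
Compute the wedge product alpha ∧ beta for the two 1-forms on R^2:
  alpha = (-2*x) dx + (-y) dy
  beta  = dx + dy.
alpha ∧ beta = (-2*x + y) dx ∧ dy

Distribute the wedge, using dx_i ∧ dx_j = -dx_j ∧ dx_i and dx_i ∧ dx_i = 0. For each pair (i, j) with i < j, the coefficient of dx_i ∧ dx_j in alpha ∧ beta is (alpha_i * beta_j - alpha_j * beta_i). Collecting: alpha ∧ beta = (-2*x + y) dx ∧ dy.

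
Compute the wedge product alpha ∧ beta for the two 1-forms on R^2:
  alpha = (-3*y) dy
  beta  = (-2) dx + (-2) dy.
alpha ∧ beta = (-6*y) dx ∧ dy

Distribute the wedge, using dx_i ∧ dx_j = -dx_j ∧ dx_i and dx_i ∧ dx_i = 0. For each pair (i, j) with i < j, the coefficient of dx_i ∧ dx_j in alpha ∧ beta is (alpha_i * beta_j - alpha_j * beta_i). Collecting: alpha ∧ beta = (-6*y) dx ∧ dy.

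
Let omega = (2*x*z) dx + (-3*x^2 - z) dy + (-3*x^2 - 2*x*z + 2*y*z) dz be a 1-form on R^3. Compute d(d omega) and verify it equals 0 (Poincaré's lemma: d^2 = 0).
d(d omega) = 0

Step 1: d omega = sum_{i<j} (∂f_j/∂x_i - ∂f_i/∂x_j) dx_i ∧ dx_j:
  coeff of dx ∧ dy: -6*x
  coeff of dx ∧ dz: -8*x - 2*z
  coeff of dy ∧ dz: 2*z + 1
Step 2: Apply d again to each 2-form coefficient. The only possible 3-form in R^3 is dx ∧ dy ∧ dz, with coefficient
  ∂(coeff of dy∧dz)/∂x - ∂(coeff of dx∧dz)/∂y + ∂(coeff of dx∧dy)/∂z
  = ∂/∂x (2*z + 1) - ∂/∂y (-8*x - 2*z) + ∂/∂z (-6*x).
Each of these terms simplifies to sums of mixed partials that cancel in pairs. The result is 0 (by equality of mixed partials for smooth functions — Schwarz / Clairaut).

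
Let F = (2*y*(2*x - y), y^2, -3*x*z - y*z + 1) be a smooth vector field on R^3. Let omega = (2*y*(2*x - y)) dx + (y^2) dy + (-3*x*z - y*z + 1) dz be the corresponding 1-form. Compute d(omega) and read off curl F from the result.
d(omega) = (-z) dy ∧ dz + (3*z) dz ∧ dx + (-4*x + 4*y) dx ∧ dy; curl F = (-z, 3*z, -4*x + 4*y)

d omega = sum_{i<j} (∂f_j/∂x_i - ∂f_i/∂x_j) dx_i ∧ dx_j. Under the identification (dy ∧ dz, dz ∧ dx, dx ∧ dy) ↔ (e_x, e_y, e_z), the coefficients are exactly the components of curl F. Compute:
  ∂R/∂y - ∂Q/∂z = (-z) - (0) = -z
  ∂P/∂z - ∂R/∂x = (0) - (-3*z) = 3*z
  ∂Q/∂x - ∂P/∂y = (0) - (4*x - 4*y) = -4*x + 4*y.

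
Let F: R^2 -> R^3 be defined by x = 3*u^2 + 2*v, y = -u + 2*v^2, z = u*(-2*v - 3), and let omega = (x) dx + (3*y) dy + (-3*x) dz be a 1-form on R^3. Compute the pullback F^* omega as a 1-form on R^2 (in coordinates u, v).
F^* omega = (18*u^3 + 18*u^2*v + 27*u^2 + 12*u*v + 3*u + 6*v^2 + 18*v) du + (18*u^3 + 6*u^2 + 24*v^3 + 4*v) dv

Using F^*(f dg) = (f ∘ F) d(g ∘ F), substitute each coordinate x_i by F_i(u, v) in f_i, and replace dx_i by d F_i = (∂F_i/∂u) du + (∂F_i/∂v) dv.
  For the x component: f_1(F) = 3*u^2 + 2*v; d F_1 = (6*u) du + (2) dv
  For the y component: f_2(F) = -3*u + 6*v^2; d F_2 = (-1) du + (4*v) dv
  For the z component: f_3(F) = -9*u^2 - 6*v; d F_3 = (-2*v - 3) du + (-2*u) dv
Combining and collecting du, dv coefficients:
  coeff of du: 18*u^3 + 18*u^2*v + 27*u^2 + 12*u*v + 3*u + 6*v^2 + 18*v
  coeff of dv: 18*u^3 + 6*u^2 + 24*v^3 + 4*v
F^* omega = (18*u^3 + 18*u^2*v + 27*u^2 + 12*u*v + 3*u + 6*v^2 + 18*v) du + (18*u^3 + 6*u^2 + 24*v^3 + 4*v) dv.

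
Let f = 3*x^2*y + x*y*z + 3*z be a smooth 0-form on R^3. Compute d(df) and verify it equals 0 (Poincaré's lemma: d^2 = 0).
d(df) = 0

Step 1: df = sum_i (∂f/∂x_i) dx_i = (y*(6*x + z)) dx + (x*(3*x + z)) dy + (x*y + 3) dz.
Step 2: Apply d again. Using the 1-form formula, the coefficient of dx ∧ dy in d(df) is ∂^2 f/∂x ∂y - ∂^2 f/∂y ∂x = (6*x + z) - (6*x + z) = 0 (equality of mixed partials for smooth f).
Similarly for dx ∧ dz and dy ∧ dz — all coefficients vanish. So d(df) = 0.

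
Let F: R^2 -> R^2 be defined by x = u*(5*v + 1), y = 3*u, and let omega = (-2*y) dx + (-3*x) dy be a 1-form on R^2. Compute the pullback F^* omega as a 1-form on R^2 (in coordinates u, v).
F^* omega = (15*u*(-5*v - 1)) du + (-30*u^2) dv

Using F^*(f dg) = (f ∘ F) d(g ∘ F), substitute each coordinate x_i by F_i(u, v) in f_i, and replace dx_i by d F_i = (∂F_i/∂u) du + (∂F_i/∂v) dv.
  For the x component: f_1(F) = -6*u; d F_1 = (5*v + 1) du + (5*u) dv
  For the y component: f_2(F) = 3*u*(-5*v - 1); d F_2 = (3) du + (0) dv
Combining and collecting du, dv coefficients:
  coeff of du: 15*u*(-5*v - 1)
  coeff of dv: -30*u^2
F^* omega = (15*u*(-5*v - 1)) du + (-30*u^2) dv.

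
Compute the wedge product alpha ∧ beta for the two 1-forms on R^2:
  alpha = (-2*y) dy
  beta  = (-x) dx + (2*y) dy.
alpha ∧ beta = (-2*x*y) dx ∧ dy

Distribute the wedge, using dx_i ∧ dx_j = -dx_j ∧ dx_i and dx_i ∧ dx_i = 0. For each pair (i, j) with i < j, the coefficient of dx_i ∧ dx_j in alpha ∧ beta is (alpha_i * beta_j - alpha_j * beta_i). Collecting: alpha ∧ beta = (-2*x*y) dx ∧ dy.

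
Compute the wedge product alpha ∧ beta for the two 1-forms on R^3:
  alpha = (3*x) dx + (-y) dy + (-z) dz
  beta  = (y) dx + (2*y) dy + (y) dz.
alpha ∧ beta = (y*(6*x + y)) dx ∧ dy + (y*(3*x + z)) dx ∧ dz + (y*(-y + 2*z)) dy ∧ dz

Distribute the wedge, using dx_i ∧ dx_j = -dx_j ∧ dx_i and dx_i ∧ dx_i = 0. For each pair (i, j) with i < j, the coefficient of dx_i ∧ dx_j in alpha ∧ beta is (alpha_i * beta_j - alpha_j * beta_i). Collecting: alpha ∧ beta = (y*(6*x + y)) dx ∧ dy + (y*(3*x + z)) dx ∧ dz + (y*(-y + 2*z)) dy ∧ dz.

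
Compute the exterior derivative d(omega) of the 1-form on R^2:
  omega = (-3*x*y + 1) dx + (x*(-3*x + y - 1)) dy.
d(omega) = (-3*x + y - 1) dx ∧ dy

For a 1-form omega = sum_i f_i dx_i, the exterior derivative is
  d(omega) = sum_{i < j} (∂f_j/∂x_i - ∂f_i/∂x_j) dx_i ∧ dx_j.
  coefficient of dx ∧ dy: ∂f_2/∂x - ∂f_1/∂y = ∂(x*(-3*x + y - 1))/∂x - ∂(-3*x*y + 1)/∂y = -3*x + y - 1
Assembling: d(omega) = (-3*x + y - 1) dx ∧ dy.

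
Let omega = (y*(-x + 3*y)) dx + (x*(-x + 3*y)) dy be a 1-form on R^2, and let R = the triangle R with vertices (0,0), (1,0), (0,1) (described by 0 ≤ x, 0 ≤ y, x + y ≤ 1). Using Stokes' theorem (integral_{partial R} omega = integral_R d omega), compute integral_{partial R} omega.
integral_(partial R) omega = -2/3

Stokes: integral_partial_R omega = integral_R d omega with d omega = (∂Q/∂x - ∂P/∂y) dx ∧ dy.
  ∂Q/∂x = -2*x + 3*y
  ∂P/∂y = -x + 6*y
  integrand = ∂Q/∂x - ∂P/∂y = -x - 3*y.
Integrating over R: integral_0^1 integral_0^{1-x} (-x - 3*y) dy dx = -2/3.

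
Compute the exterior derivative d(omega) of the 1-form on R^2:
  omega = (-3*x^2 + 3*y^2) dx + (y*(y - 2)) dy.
d(omega) = (-6*y) dx ∧ dy

For a 1-form omega = sum_i f_i dx_i, the exterior derivative is
  d(omega) = sum_{i < j} (∂f_j/∂x_i - ∂f_i/∂x_j) dx_i ∧ dx_j.
  coefficient of dx ∧ dy: ∂f_2/∂x - ∂f_1/∂y = ∂(y*(y - 2))/∂x - ∂(-3*x^2 + 3*y^2)/∂y = -6*y
Assembling: d(omega) = (-6*y) dx ∧ dy.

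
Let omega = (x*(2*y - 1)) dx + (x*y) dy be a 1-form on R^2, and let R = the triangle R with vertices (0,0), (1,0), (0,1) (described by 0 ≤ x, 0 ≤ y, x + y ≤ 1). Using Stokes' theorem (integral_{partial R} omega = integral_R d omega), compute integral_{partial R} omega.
integral_(partial R) omega = -1/6

Stokes: integral_partial_R omega = integral_R d omega with d omega = (∂Q/∂x - ∂P/∂y) dx ∧ dy.
  ∂Q/∂x = y
  ∂P/∂y = 2*x
  integrand = ∂Q/∂x - ∂P/∂y = -2*x + y.
Integrating over R: integral_0^1 integral_0^{1-x} (-2*x + y) dy dx = -1/6.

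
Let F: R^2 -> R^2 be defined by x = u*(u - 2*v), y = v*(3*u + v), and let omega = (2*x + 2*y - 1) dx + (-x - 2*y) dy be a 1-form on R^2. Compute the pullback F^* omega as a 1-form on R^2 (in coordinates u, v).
F^* omega = (4*u^3 - 3*u^2*v - 12*u*v^2 - 2*u - 10*v^3 + 2*v) du + (-7*u^3 - 18*u^2*v - 18*u*v^2 + 2*u - 4*v^3) dv

Using F^*(f dg) = (f ∘ F) d(g ∘ F), substitute each coordinate x_i by F_i(u, v) in f_i, and replace dx_i by d F_i = (∂F_i/∂u) du + (∂F_i/∂v) dv.
  For the x component: f_1(F) = 2*u^2 + 2*u*v + 2*v^2 - 1; d F_1 = (2*u - 2*v) du + (-2*u) dv
  For the y component: f_2(F) = -u^2 - 4*u*v - 2*v^2; d F_2 = (3*v) du + (3*u + 2*v) dv
Combining and collecting du, dv coefficients:
  coeff of du: 4*u^3 - 3*u^2*v - 12*u*v^2 - 2*u - 10*v^3 + 2*v
  coeff of dv: -7*u^3 - 18*u^2*v - 18*u*v^2 + 2*u - 4*v^3
F^* omega = (4*u^3 - 3*u^2*v - 12*u*v^2 - 2*u - 10*v^3 + 2*v) du + (-7*u^3 - 18*u^2*v - 18*u*v^2 + 2*u - 4*v^3) dv.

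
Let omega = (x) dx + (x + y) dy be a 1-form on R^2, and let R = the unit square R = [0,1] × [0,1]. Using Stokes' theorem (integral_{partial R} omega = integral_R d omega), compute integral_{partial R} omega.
integral_(partial R) omega = 1

Stokes: integral_partial_R omega = integral_R d omega with d omega = (∂Q/∂x - ∂P/∂y) dx ∧ dy.
  ∂Q/∂x = 1
  ∂P/∂y = 0
  integrand = ∂Q/∂x - ∂P/∂y = 1.
Integrating over R: integral_0^1 integral_0^1 (1) dx dy = 1.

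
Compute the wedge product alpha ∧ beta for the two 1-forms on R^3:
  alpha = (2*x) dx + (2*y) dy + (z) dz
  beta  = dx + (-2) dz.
alpha ∧ beta = (-4*x - z) dx ∧ dz + (-2*y) dx ∧ dy + (-4*y) dy ∧ dz

Distribute the wedge, using dx_i ∧ dx_j = -dx_j ∧ dx_i and dx_i ∧ dx_i = 0. For each pair (i, j) with i < j, the coefficient of dx_i ∧ dx_j in alpha ∧ beta is (alpha_i * beta_j - alpha_j * beta_i). Collecting: alpha ∧ beta = (-4*x - z) dx ∧ dz + (-2*y) dx ∧ dy + (-4*y) dy ∧ dz.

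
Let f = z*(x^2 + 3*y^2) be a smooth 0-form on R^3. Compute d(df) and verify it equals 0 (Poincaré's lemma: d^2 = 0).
d(df) = 0

Step 1: df = sum_i (∂f/∂x_i) dx_i = (2*x*z) dx + (6*y*z) dy + (x^2 + 3*y^2) dz.
Step 2: Apply d again. Using the 1-form formula, the coefficient of dx ∧ dy in d(df) is ∂^2 f/∂x ∂y - ∂^2 f/∂y ∂x = (0) - (0) = 0 (equality of mixed partials for smooth f).
Similarly for dx ∧ dz and dy ∧ dz — all coefficients vanish. So d(df) = 0.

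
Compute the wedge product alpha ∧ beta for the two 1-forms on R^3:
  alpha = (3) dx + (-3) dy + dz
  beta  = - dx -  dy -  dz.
alpha ∧ beta = (-6) dx ∧ dy + (-2) dx ∧ dz + (4) dy ∧ dz

Distribute the wedge, using dx_i ∧ dx_j = -dx_j ∧ dx_i and dx_i ∧ dx_i = 0. For each pair (i, j) with i < j, the coefficient of dx_i ∧ dx_j in alpha ∧ beta is (alpha_i * beta_j - alpha_j * beta_i). Collecting: alpha ∧ beta = (-6) dx ∧ dy + (-2) dx ∧ dz + (4) dy ∧ dz.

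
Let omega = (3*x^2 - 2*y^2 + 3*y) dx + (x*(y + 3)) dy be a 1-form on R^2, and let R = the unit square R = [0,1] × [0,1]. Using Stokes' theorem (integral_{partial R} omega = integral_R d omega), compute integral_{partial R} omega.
integral_(partial R) omega = 5/2

Stokes: integral_partial_R omega = integral_R d omega with d omega = (∂Q/∂x - ∂P/∂y) dx ∧ dy.
  ∂Q/∂x = y + 3
  ∂P/∂y = 3 - 4*y
  integrand = ∂Q/∂x - ∂P/∂y = 5*y.
Integrating over R: integral_0^1 integral_0^1 (5*y) dx dy = 5/2.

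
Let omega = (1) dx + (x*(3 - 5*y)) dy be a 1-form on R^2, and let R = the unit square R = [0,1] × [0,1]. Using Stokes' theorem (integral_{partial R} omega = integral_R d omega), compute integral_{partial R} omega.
integral_(partial R) omega = 1/2

Stokes: integral_partial_R omega = integral_R d omega with d omega = (∂Q/∂x - ∂P/∂y) dx ∧ dy.
  ∂Q/∂x = 3 - 5*y
  ∂P/∂y = 0
  integrand = ∂Q/∂x - ∂P/∂y = 3 - 5*y.
Integrating over R: integral_0^1 integral_0^1 (3 - 5*y) dx dy = 1/2.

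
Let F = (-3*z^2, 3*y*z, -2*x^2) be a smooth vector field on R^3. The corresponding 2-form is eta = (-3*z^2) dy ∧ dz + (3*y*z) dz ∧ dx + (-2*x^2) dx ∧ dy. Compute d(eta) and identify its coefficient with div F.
d(eta) = (3*z) dx ∧ dy ∧ dz; div F = 3*z

For a 2-form in R^3 of the form above, applying d gives a 3-form with coefficient ∂P/∂x + ∂Q/∂y + ∂R/∂z:
  ∂P/∂x = 0
  ∂Q/∂y = 3*z
  ∂R/∂z = 0
Sum = 3*z, which is exactly div F.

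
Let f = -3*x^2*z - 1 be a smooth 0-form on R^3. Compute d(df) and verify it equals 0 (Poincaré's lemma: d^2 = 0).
d(df) = 0

Step 1: df = sum_i (∂f/∂x_i) dx_i = (-6*x*z) dx + (0) dy + (-3*x^2) dz.
Step 2: Apply d again. Using the 1-form formula, the coefficient of dx ∧ dy in d(df) is ∂^2 f/∂x ∂y - ∂^2 f/∂y ∂x = (0) - (0) = 0 (equality of mixed partials for smooth f).
Similarly for dx ∧ dz and dy ∧ dz — all coefficients vanish. So d(df) = 0.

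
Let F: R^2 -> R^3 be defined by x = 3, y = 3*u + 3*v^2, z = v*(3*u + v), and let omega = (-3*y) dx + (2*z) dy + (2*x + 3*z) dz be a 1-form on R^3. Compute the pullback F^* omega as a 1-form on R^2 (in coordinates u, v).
F^* omega = (3*v*(9*u*v + 6*u + 3*v^2 + 2*v + 6)) du + (27*u^2*v + 63*u*v^2 + 18*u + 18*v^3 + 12*v) dv

Using F^*(f dg) = (f ∘ F) d(g ∘ F), substitute each coordinate x_i by F_i(u, v) in f_i, and replace dx_i by d F_i = (∂F_i/∂u) du + (∂F_i/∂v) dv.
  For the x component: f_1(F) = -9*u - 9*v^2; d F_1 = (0) du + (0) dv
  For the y component: f_2(F) = 2*v*(3*u + v); d F_2 = (3) du + (6*v) dv
  For the z component: f_3(F) = 9*u*v + 3*v^2 + 6; d F_3 = (3*v) du + (3*u + 2*v) dv
Combining and collecting du, dv coefficients:
  coeff of du: 3*v*(9*u*v + 6*u + 3*v^2 + 2*v + 6)
  coeff of dv: 27*u^2*v + 63*u*v^2 + 18*u + 18*v^3 + 12*v
F^* omega = (3*v*(9*u*v + 6*u + 3*v^2 + 2*v + 6)) du + (27*u^2*v + 63*u*v^2 + 18*u + 18*v^3 + 12*v) dv.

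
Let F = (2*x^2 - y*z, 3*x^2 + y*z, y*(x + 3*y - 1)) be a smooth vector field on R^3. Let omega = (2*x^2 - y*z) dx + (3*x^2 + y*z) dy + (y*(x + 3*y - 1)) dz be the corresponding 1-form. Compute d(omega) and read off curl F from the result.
d(omega) = (x + 5*y - 1) dy ∧ dz + (-2*y) dz ∧ dx + (6*x + z) dx ∧ dy; curl F = (x + 5*y - 1, -2*y, 6*x + z)

d omega = sum_{i<j} (∂f_j/∂x_i - ∂f_i/∂x_j) dx_i ∧ dx_j. Under the identification (dy ∧ dz, dz ∧ dx, dx ∧ dy) ↔ (e_x, e_y, e_z), the coefficients are exactly the components of curl F. Compute:
  ∂R/∂y - ∂Q/∂z = (x + 6*y - 1) - (y) = x + 5*y - 1
  ∂P/∂z - ∂R/∂x = (-y) - (y) = -2*y
  ∂Q/∂x - ∂P/∂y = (6*x) - (-z) = 6*x + z.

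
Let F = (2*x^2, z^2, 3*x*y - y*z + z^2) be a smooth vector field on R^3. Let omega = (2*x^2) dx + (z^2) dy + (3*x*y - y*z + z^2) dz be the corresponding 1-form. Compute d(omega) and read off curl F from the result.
d(omega) = (3*x - 3*z) dy ∧ dz + (-3*y) dz ∧ dx + (0) dx ∧ dy; curl F = (3*x - 3*z, -3*y, 0)

d omega = sum_{i<j} (∂f_j/∂x_i - ∂f_i/∂x_j) dx_i ∧ dx_j. Under the identification (dy ∧ dz, dz ∧ dx, dx ∧ dy) ↔ (e_x, e_y, e_z), the coefficients are exactly the components of curl F. Compute:
  ∂R/∂y - ∂Q/∂z = (3*x - z) - (2*z) = 3*x - 3*z
  ∂P/∂z - ∂R/∂x = (0) - (3*y) = -3*y
  ∂Q/∂x - ∂P/∂y = (0) - (0) = 0.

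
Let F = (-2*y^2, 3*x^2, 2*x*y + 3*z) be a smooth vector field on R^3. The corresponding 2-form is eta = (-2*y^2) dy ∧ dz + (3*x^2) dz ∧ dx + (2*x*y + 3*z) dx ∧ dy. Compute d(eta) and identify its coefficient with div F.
d(eta) = (3) dx ∧ dy ∧ dz; div F = 3

For a 2-form in R^3 of the form above, applying d gives a 3-form with coefficient ∂P/∂x + ∂Q/∂y + ∂R/∂z:
  ∂P/∂x = 0
  ∂Q/∂y = 0
  ∂R/∂z = 3
Sum = 3, which is exactly div F.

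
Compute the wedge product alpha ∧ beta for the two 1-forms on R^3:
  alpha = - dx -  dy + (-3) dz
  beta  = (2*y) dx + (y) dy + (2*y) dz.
alpha ∧ beta = (y) dx ∧ dy + (4*y) dx ∧ dz + (y) dy ∧ dz

Distribute the wedge, using dx_i ∧ dx_j = -dx_j ∧ dx_i and dx_i ∧ dx_i = 0. For each pair (i, j) with i < j, the coefficient of dx_i ∧ dx_j in alpha ∧ beta is (alpha_i * beta_j - alpha_j * beta_i). Collecting: alpha ∧ beta = (y) dx ∧ dy + (4*y) dx ∧ dz + (y) dy ∧ dz.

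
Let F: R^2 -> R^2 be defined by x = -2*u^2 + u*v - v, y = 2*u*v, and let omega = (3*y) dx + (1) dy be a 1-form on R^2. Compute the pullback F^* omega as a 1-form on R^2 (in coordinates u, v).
F^* omega = (2*v*(-12*u^2 + 3*u*v + 1)) du + (2*u*(3*u*v - 3*v + 1)) dv

Using F^*(f dg) = (f ∘ F) d(g ∘ F), substitute each coordinate x_i by F_i(u, v) in f_i, and replace dx_i by d F_i = (∂F_i/∂u) du + (∂F_i/∂v) dv.
  For the x component: f_1(F) = 6*u*v; d F_1 = (-4*u + v) du + (u - 1) dv
  For the y component: f_2(F) = 1; d F_2 = (2*v) du + (2*u) dv
Combining and collecting du, dv coefficients:
  coeff of du: 2*v*(-12*u^2 + 3*u*v + 1)
  coeff of dv: 2*u*(3*u*v - 3*v + 1)
F^* omega = (2*v*(-12*u^2 + 3*u*v + 1)) du + (2*u*(3*u*v - 3*v + 1)) dv.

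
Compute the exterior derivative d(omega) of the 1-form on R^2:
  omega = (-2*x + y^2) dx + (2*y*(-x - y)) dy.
d(omega) = (-4*y) dx ∧ dy

For a 1-form omega = sum_i f_i dx_i, the exterior derivative is
  d(omega) = sum_{i < j} (∂f_j/∂x_i - ∂f_i/∂x_j) dx_i ∧ dx_j.
  coefficient of dx ∧ dy: ∂f_2/∂x - ∂f_1/∂y = ∂(2*y*(-x - y))/∂x - ∂(-2*x + y^2)/∂y = -4*y
Assembling: d(omega) = (-4*y) dx ∧ dy.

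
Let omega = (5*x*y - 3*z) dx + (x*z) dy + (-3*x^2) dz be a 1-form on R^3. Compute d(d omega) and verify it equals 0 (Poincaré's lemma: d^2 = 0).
d(d omega) = 0

Step 1: d omega = sum_{i<j} (∂f_j/∂x_i - ∂f_i/∂x_j) dx_i ∧ dx_j:
  coeff of dx ∧ dy: -5*x + z
  coeff of dx ∧ dz: 3 - 6*x
  coeff of dy ∧ dz: -x
Step 2: Apply d again to each 2-form coefficient. The only possible 3-form in R^3 is dx ∧ dy ∧ dz, with coefficient
  ∂(coeff of dy∧dz)/∂x - ∂(coeff of dx∧dz)/∂y + ∂(coeff of dx∧dy)/∂z
  = ∂/∂x (-x) - ∂/∂y (3 - 6*x) + ∂/∂z (-5*x + z).
Each of these terms simplifies to sums of mixed partials that cancel in pairs. The result is 0 (by equality of mixed partials for smooth functions — Schwarz / Clairaut).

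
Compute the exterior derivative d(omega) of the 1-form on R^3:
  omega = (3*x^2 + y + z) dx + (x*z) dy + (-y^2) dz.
d(omega) = (z - 1) dx ∧ dy + (-1) dx ∧ dz + (-x - 2*y) dy ∧ dz

For a 1-form omega = sum_i f_i dx_i, the exterior derivative is
  d(omega) = sum_{i < j} (∂f_j/∂x_i - ∂f_i/∂x_j) dx_i ∧ dx_j.
  coefficient of dx ∧ dy: ∂f_2/∂x - ∂f_1/∂y = ∂(x*z)/∂x - ∂(3*x^2 + y + z)/∂y = z - 1
  coefficient of dx ∧ dz: ∂f_3/∂x - ∂f_1/∂z = ∂(-y^2)/∂x - ∂(3*x^2 + y + z)/∂z = -1
  coefficient of dy ∧ dz: ∂f_3/∂y - ∂f_2/∂z = ∂(-y^2)/∂y - ∂(x*z)/∂z = -x - 2*y
Assembling: d(omega) = (z - 1) dx ∧ dy + (-1) dx ∧ dz + (-x - 2*y) dy ∧ dz.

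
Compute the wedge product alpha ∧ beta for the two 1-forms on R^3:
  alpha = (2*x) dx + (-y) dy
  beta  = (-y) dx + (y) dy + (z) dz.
alpha ∧ beta = (y*(2*x - y)) dx ∧ dy + (2*x*z) dx ∧ dz + (-y*z) dy ∧ dz

Distribute the wedge, using dx_i ∧ dx_j = -dx_j ∧ dx_i and dx_i ∧ dx_i = 0. For each pair (i, j) with i < j, the coefficient of dx_i ∧ dx_j in alpha ∧ beta is (alpha_i * beta_j - alpha_j * beta_i). Collecting: alpha ∧ beta = (y*(2*x - y)) dx ∧ dy + (2*x*z) dx ∧ dz + (-y*z) dy ∧ dz.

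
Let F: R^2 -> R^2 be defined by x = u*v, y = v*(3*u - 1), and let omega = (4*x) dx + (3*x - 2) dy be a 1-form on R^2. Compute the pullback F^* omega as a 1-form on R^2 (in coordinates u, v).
F^* omega = (v*(13*u*v - 6)) du + (13*u^2*v - 3*u*v - 6*u + 2) dv

Using F^*(f dg) = (f ∘ F) d(g ∘ F), substitute each coordinate x_i by F_i(u, v) in f_i, and replace dx_i by d F_i = (∂F_i/∂u) du + (∂F_i/∂v) dv.
  For the x component: f_1(F) = 4*u*v; d F_1 = (v) du + (u) dv
  For the y component: f_2(F) = 3*u*v - 2; d F_2 = (3*v) du + (3*u - 1) dv
Combining and collecting du, dv coefficients:
  coeff of du: v*(13*u*v - 6)
  coeff of dv: 13*u^2*v - 3*u*v - 6*u + 2
F^* omega = (v*(13*u*v - 6)) du + (13*u^2*v - 3*u*v - 6*u + 2) dv.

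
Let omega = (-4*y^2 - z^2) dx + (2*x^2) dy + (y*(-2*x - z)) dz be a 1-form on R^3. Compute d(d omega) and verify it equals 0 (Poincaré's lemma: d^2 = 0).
d(d omega) = 0

Step 1: d omega = sum_{i<j} (∂f_j/∂x_i - ∂f_i/∂x_j) dx_i ∧ dx_j:
  coeff of dx ∧ dy: 4*x + 8*y
  coeff of dx ∧ dz: -2*y + 2*z
  coeff of dy ∧ dz: -2*x - z
Step 2: Apply d again to each 2-form coefficient. The only possible 3-form in R^3 is dx ∧ dy ∧ dz, with coefficient
  ∂(coeff of dy∧dz)/∂x - ∂(coeff of dx∧dz)/∂y + ∂(coeff of dx∧dy)/∂z
  = ∂/∂x (-2*x - z) - ∂/∂y (-2*y + 2*z) + ∂/∂z (4*x + 8*y).
Each of these terms simplifies to sums of mixed partials that cancel in pairs. The result is 0 (by equality of mixed partials for smooth functions — Schwarz / Clairaut).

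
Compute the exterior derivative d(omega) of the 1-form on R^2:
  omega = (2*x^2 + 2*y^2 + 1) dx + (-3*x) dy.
d(omega) = (-4*y - 3) dx ∧ dy

For a 1-form omega = sum_i f_i dx_i, the exterior derivative is
  d(omega) = sum_{i < j} (∂f_j/∂x_i - ∂f_i/∂x_j) dx_i ∧ dx_j.
  coefficient of dx ∧ dy: ∂f_2/∂x - ∂f_1/∂y = ∂(-3*x)/∂x - ∂(2*x^2 + 2*y^2 + 1)/∂y = -4*y - 3
Assembling: d(omega) = (-4*y - 3) dx ∧ dy.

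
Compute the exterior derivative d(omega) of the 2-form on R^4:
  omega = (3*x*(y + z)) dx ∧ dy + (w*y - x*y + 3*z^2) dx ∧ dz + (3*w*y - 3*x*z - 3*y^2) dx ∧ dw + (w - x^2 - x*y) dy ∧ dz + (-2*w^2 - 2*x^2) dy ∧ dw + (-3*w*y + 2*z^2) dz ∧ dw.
d(omega) = (-w + 2*x - y) dx ∧ dy ∧ dz + (3*x + y) dx ∧ dz ∧ dw + (-3*w - 4*x + 6*y) dx ∧ dy ∧ dw + (1 - 3*w) dy ∧ dz ∧ dw

For a 2-form omega = sum_{i<j} g_{ij} dx_i ∧ dx_j, the exterior derivative is
  d(omega) = sum_{i<j} d(g_{ij}) ∧ dx_i ∧ dx_j = sum_{i<j, k} (∂g_{ij}/∂x_k) dx_k ∧ dx_i ∧ dx_j.
Expand each term, using dx_k ∧ dx_i ∧ dx_j = sgn(permutation) dx_{(a)} ∧ dx_{(b)} ∧ dx_{(c)} with (a < b < c) sorted:
  d(3*x*(y + z)) includes (∂/∂z)(3*x*(y + z)) dz = (3*x) dz, which multiplied by dx ∧ dy gives (3*x) dx ∧ dy ∧ dz
  d(w*y - x*y + 3*z^2) includes (∂/∂y)(w*y - x*y + 3*z^2) dy = (w - x) dy, which multiplied by dx ∧ dz gives (-w + x) dx ∧ dy ∧ dz
  d(w*y - x*y + 3*z^2) includes (∂/∂w)(w*y - x*y + 3*z^2) dw = (y) dw, which multiplied by dx ∧ dz gives (y) dx ∧ dz ∧ dw
  d(3*w*y - 3*x*z - 3*y^2) includes (∂/∂y)(3*w*y - 3*x*z - 3*y^2) dy = (3*w - 6*y) dy, which multiplied by dx ∧ dw gives (-3*w + 6*y) dx ∧ dy ∧ dw
  d(3*w*y - 3*x*z - 3*y^2) includes (∂/∂z)(3*w*y - 3*x*z - 3*y^2) dz = (-3*x) dz, which multiplied by dx ∧ dw gives (3*x) dx ∧ dz ∧ dw
  d(w - x^2 - x*y) includes (∂/∂x)(w - x^2 - x*y) dx = (-2*x - y) dx, which multiplied by dy ∧ dz gives (-2*x - y) dx ∧ dy ∧ dz
  d(w - x^2 - x*y) includes (∂/∂w)(w - x^2 - x*y) dw = (1) dw, which multiplied by dy ∧ dz gives (1) dy ∧ dz ∧ dw
  d(-2*w^2 - 2*x^2) includes (∂/∂x)(-2*w^2 - 2*x^2) dx = (-4*x) dx, which multiplied by dy ∧ dw gives (-4*x) dx ∧ dy ∧ dw
  d(-3*w*y + 2*z^2) includes (∂/∂y)(-3*w*y + 2*z^2) dy = (-3*w) dy, which multiplied by dz ∧ dw gives (-3*w) dy ∧ dz ∧ dw
Collecting like 3-forms: d(omega) = (-w + 2*x - y) dx ∧ dy ∧ dz + (3*x + y) dx ∧ dz ∧ dw + (-3*w - 4*x + 6*y) dx ∧ dy ∧ dw + (1 - 3*w) dy ∧ dz ∧ dw.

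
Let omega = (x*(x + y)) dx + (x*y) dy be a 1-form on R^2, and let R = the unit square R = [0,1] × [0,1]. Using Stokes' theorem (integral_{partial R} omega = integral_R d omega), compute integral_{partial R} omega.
integral_(partial R) omega = 0

Stokes: integral_partial_R omega = integral_R d omega with d omega = (∂Q/∂x - ∂P/∂y) dx ∧ dy.
  ∂Q/∂x = y
  ∂P/∂y = x
  integrand = ∂Q/∂x - ∂P/∂y = -x + y.
Integrating over R: integral_0^1 integral_0^1 (-x + y) dx dy = 0.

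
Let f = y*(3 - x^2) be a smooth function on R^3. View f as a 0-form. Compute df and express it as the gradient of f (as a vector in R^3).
df = (-2*x*y) dx + (3 - x^2) dy + (0) dz; grad f = (-2*x*y, 3 - x^2, 0)

For a 0-form f, d f = (∂f/∂x) dx + (∂f/∂y) dy + (∂f/∂z) dz. The components of the vector representation are exactly the entries of grad f in Cartesian coordinates:
  ∂f/∂x = -2*x*y
  ∂f/∂y = 3 - x^2
  ∂f/∂z = 0.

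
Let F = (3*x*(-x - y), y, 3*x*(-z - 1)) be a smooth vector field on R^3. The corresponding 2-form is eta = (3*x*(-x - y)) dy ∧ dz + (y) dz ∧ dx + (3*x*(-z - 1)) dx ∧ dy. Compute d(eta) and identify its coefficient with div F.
d(eta) = (-9*x - 3*y + 1) dx ∧ dy ∧ dz; div F = -9*x - 3*y + 1

For a 2-form in R^3 of the form above, applying d gives a 3-form with coefficient ∂P/∂x + ∂Q/∂y + ∂R/∂z:
  ∂P/∂x = -6*x - 3*y
  ∂Q/∂y = 1
  ∂R/∂z = -3*x
Sum = -9*x - 3*y + 1, which is exactly div F.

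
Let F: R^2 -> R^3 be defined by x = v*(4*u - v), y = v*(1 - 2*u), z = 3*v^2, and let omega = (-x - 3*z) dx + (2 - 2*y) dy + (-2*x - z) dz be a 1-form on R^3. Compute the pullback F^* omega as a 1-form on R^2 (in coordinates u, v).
F^* omega = (4*v*(-6*u*v - 8*v^2 + v - 1)) du + (-24*u^2*v - 72*u*v^2 + 8*u*v - 4*u + 10*v^3 - 2*v + 2) dv

Using F^*(f dg) = (f ∘ F) d(g ∘ F), substitute each coordinate x_i by F_i(u, v) in f_i, and replace dx_i by d F_i = (∂F_i/∂u) du + (∂F_i/∂v) dv.
  For the x component: f_1(F) = 4*v*(-u - 2*v); d F_1 = (4*v) du + (4*u - 2*v) dv
  For the y component: f_2(F) = 4*u*v - 2*v + 2; d F_2 = (-2*v) du + (1 - 2*u) dv
  For the z component: f_3(F) = v*(-8*u - v); d F_3 = (0) du + (6*v) dv
Combining and collecting du, dv coefficients:
  coeff of du: 4*v*(-6*u*v - 8*v^2 + v - 1)
  coeff of dv: -24*u^2*v - 72*u*v^2 + 8*u*v - 4*u + 10*v^3 - 2*v + 2
F^* omega = (4*v*(-6*u*v - 8*v^2 + v - 1)) du + (-24*u^2*v - 72*u*v^2 + 8*u*v - 4*u + 10*v^3 - 2*v + 2) dv.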